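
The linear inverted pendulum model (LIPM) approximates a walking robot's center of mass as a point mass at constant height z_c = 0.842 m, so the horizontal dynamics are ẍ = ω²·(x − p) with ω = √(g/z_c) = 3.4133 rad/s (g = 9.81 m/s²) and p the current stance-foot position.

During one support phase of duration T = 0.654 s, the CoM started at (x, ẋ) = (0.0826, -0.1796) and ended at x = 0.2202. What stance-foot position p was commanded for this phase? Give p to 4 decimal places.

ωT = 3.4133·0.654 = 2.232298; cosh(ωT) = 4.714273, sinh(ωT) = 4.606991
x(T) = p + (x₀−p)·cosh(ωT) + (ẋ₀/ω)·sinh(ωT) ⇒ p·(1 − cosh) = x(T) − x₀·cosh − (ẋ₀/ω)·sinh
numerator   = 0.2202 − (0.0826)·4.714273 − (-0.1796/3.4133)·4.606991 = 0.073210
denominator = 1 − 4.714273 = -3.714273
p = 0.073210 / -3.714273 = -0.0197

p = -0.0197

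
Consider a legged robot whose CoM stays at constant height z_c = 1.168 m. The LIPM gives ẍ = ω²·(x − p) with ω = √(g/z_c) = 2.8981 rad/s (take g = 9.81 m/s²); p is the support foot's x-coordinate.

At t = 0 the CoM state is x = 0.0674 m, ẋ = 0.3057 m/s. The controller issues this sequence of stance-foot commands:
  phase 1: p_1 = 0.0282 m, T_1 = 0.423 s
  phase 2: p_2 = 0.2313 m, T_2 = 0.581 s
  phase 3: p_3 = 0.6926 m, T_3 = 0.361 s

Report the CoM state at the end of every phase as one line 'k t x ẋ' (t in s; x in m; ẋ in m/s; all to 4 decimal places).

phase 1: p=0.0282, T=0.423, ωT=1.225896, cosh=1.850357, sinh=1.556862; start (x,ẋ)=(0.067400, 0.305700) → end (x,ẋ)=(0.264956, 0.742522)
phase 2: p=0.2313, T=0.581, ωT=1.683796, cosh=2.785815, sinh=2.600148; start (x,ẋ)=(0.264956, 0.742522) → end (x,ẋ)=(0.991244, 2.322146)
phase 3: p=0.6926, T=0.361, ωT=1.046214, cosh=1.599059, sinh=1.247794; start (x,ẋ)=(0.991244, 2.322146) → end (x,ẋ)=(2.169963, 4.793214)

1 0.4230 0.2650 0.7425
2 1.0040 0.9912 2.3221
3 1.3650 2.1700 4.7932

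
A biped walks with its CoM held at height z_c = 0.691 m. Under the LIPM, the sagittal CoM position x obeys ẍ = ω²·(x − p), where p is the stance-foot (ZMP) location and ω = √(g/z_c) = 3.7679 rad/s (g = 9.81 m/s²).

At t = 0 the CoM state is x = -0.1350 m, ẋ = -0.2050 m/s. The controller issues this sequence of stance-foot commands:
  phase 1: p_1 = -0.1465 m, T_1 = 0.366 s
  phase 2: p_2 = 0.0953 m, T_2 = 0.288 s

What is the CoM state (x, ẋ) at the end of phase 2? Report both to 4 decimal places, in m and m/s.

phase 1: p=-0.1465, T=0.366, ωT=1.379051, cosh=2.111475, sinh=1.859658; start (x,ẋ)=(-0.135000, -0.205000) → end (x,ẋ)=(-0.223396, -0.352272)
phase 2: p=0.0953, T=0.288, ωT=1.085155, cosh=1.648874, sinh=1.311025; start (x,ẋ)=(-0.223396, -0.352272) → end (x,ẋ)=(-0.552762, -2.155152)

x = -0.5528, ẋ = -2.1552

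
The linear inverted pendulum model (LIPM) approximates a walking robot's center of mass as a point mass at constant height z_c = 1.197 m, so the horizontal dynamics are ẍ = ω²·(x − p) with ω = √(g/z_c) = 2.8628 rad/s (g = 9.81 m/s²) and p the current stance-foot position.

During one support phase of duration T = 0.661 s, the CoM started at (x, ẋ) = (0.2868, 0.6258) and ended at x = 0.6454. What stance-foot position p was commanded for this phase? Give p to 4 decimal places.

ωT = 2.8628·0.661 = 1.892311; cosh(ωT) = 3.392703, sinh(ωT) = 3.241980
x(T) = p + (x₀−p)·cosh(ωT) + (ẋ₀/ω)·sinh(ωT) ⇒ p·(1 − cosh) = x(T) − x₀·cosh − (ẋ₀/ω)·sinh
numerator   = 0.6454 − (0.2868)·3.392703 − (0.6258/2.8628)·3.241980 = -1.036315
denominator = 1 − 3.392703 = -2.392703
p = -1.036315 / -2.392703 = 0.4331

p = 0.4331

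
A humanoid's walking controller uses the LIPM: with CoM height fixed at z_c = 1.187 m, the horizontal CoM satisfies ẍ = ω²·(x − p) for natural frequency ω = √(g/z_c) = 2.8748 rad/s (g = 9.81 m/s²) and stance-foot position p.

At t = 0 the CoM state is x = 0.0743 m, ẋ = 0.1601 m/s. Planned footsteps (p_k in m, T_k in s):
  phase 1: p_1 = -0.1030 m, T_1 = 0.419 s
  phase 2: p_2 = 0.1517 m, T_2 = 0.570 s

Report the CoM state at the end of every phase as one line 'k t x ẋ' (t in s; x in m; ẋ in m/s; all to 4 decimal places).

phase 1: p=-0.1030, T=0.419, ωT=1.204541, cosh=1.817529, sinh=1.517699; start (x,ẋ)=(0.074300, 0.160100) → end (x,ẋ)=(0.303770, 1.064561)
phase 2: p=0.1517, T=0.570, ωT=1.638636, cosh=2.671194, sinh=2.476949; start (x,ẋ)=(0.303770, 1.064561) → end (x,ẋ)=(1.475142, 3.926497)

1 0.4190 0.3038 1.0646
2 0.9890 1.4751 3.9265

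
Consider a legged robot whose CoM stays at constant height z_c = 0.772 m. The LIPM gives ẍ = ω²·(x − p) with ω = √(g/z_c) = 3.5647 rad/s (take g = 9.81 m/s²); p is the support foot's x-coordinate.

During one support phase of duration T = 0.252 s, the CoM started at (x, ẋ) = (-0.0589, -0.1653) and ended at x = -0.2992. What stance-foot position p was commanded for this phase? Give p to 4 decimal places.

p = 0.3881

ωT = 3.5647·0.252 = 0.898304; cosh(ωT) = 1.431348, sinh(ωT) = 1.024088
x(T) = p + (x₀−p)·cosh(ωT) + (ẋ₀/ω)·sinh(ωT) ⇒ p·(1 − cosh) = x(T) − x₀·cosh − (ẋ₀/ω)·sinh
numerator   = -0.2992 − (-0.0589)·1.431348 − (-0.1653/3.5647)·1.024088 = -0.167405
denominator = 1 − 1.431348 = -0.431348
p = -0.167405 / -0.431348 = 0.3881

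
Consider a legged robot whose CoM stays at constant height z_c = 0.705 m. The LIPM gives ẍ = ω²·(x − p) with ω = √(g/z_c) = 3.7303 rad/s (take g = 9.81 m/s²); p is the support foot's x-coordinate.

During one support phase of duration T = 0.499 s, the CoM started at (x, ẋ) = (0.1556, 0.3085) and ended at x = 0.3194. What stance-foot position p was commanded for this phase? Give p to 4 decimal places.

p = 0.1973

ωT = 3.7303·0.499 = 1.861420; cosh(ωT) = 3.294157, sinh(ωT) = 3.138706
x(T) = p + (x₀−p)·cosh(ωT) + (ẋ₀/ω)·sinh(ωT) ⇒ p·(1 − cosh) = x(T) − x₀·cosh − (ẋ₀/ω)·sinh
numerator   = 0.3194 − (0.1556)·3.294157 − (0.3085/3.7303)·3.138706 = -0.452745
denominator = 1 − 3.294157 = -2.294157
p = -0.452745 / -2.294157 = 0.1973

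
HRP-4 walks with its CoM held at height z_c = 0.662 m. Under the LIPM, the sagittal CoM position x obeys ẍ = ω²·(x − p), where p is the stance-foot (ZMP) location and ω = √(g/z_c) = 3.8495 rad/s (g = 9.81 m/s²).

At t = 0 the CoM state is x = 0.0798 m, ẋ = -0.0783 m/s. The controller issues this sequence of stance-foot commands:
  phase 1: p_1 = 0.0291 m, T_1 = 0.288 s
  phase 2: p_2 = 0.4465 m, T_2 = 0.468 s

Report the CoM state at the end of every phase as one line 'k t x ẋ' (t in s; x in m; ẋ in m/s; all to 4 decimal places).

1 0.2880 0.0868 0.1320
2 0.7560 -0.5718 -3.6698

phase 1: p=0.0291, T=0.288, ωT=1.108656, cosh=1.680143, sinh=1.350140; start (x,ẋ)=(0.079800, -0.078300) → end (x,ẋ)=(0.086821, 0.131951)
phase 2: p=0.4465, T=0.468, ωT=1.801566, cosh=3.112084, sinh=2.947044; start (x,ẋ)=(0.086821, 0.131951) → end (x,ẋ)=(-0.571834, -3.669788)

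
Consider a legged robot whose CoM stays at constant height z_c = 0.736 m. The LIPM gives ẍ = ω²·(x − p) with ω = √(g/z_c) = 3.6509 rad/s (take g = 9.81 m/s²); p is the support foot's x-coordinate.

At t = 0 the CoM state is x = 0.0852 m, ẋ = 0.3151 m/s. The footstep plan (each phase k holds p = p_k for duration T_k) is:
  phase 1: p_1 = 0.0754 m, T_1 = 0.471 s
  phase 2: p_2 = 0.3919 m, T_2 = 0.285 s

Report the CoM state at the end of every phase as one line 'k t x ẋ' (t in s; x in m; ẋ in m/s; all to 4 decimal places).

phase 1: p=0.0754, T=0.471, ωT=1.719574, cosh=2.880646, sinh=2.701503; start (x,ẋ)=(0.085200, 0.315100) → end (x,ẋ)=(0.336790, 1.004348)
phase 2: p=0.3919, T=0.285, ωT=1.040507, cosh=1.591963, sinh=1.238687; start (x,ẋ)=(0.336790, 1.004348) → end (x,ẋ)=(0.644925, 1.349661)

1 0.4710 0.3368 1.0043
2 0.7560 0.6449 1.3497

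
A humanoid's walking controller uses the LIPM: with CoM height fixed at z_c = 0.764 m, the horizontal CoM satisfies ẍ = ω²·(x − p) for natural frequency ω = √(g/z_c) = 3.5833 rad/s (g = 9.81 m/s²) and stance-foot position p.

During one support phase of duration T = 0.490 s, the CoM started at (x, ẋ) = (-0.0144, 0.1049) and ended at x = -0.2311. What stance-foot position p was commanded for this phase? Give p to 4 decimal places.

p = 0.1365

ωT = 3.5833·0.490 = 1.755817; cosh(ωT) = 2.980470, sinh(ωT) = 2.807704
x(T) = p + (x₀−p)·cosh(ωT) + (ẋ₀/ω)·sinh(ωT) ⇒ p·(1 − cosh) = x(T) − x₀·cosh − (ẋ₀/ω)·sinh
numerator   = -0.2311 − (-0.0144)·2.980470 − (0.1049/3.5833)·2.807704 = -0.270376
denominator = 1 − 2.980470 = -1.980470
p = -0.270376 / -1.980470 = 0.1365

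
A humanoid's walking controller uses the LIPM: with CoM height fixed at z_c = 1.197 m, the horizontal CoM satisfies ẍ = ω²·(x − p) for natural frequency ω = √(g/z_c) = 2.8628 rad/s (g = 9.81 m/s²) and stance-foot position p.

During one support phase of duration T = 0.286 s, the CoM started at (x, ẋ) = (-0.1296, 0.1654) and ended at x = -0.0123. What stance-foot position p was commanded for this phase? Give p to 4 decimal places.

p = -0.3117

ωT = 2.8628·0.286 = 0.818761; cosh(ωT) = 1.354333, sinh(ωT) = 0.913355
x(T) = p + (x₀−p)·cosh(ωT) + (ẋ₀/ω)·sinh(ωT) ⇒ p·(1 − cosh) = x(T) − x₀·cosh − (ẋ₀/ω)·sinh
numerator   = -0.0123 − (-0.1296)·1.354333 − (0.1654/2.8628)·0.913355 = 0.110452
denominator = 1 − 1.354333 = -0.354333
p = 0.110452 / -0.354333 = -0.3117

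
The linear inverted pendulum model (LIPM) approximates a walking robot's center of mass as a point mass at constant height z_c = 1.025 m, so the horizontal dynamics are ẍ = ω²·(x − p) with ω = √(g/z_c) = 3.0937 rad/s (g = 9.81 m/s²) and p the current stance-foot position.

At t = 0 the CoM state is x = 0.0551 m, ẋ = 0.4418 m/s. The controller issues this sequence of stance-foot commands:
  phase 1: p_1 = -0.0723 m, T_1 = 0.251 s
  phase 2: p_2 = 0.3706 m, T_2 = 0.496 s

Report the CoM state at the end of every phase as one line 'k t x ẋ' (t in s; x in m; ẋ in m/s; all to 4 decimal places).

phase 1: p=-0.0723, T=0.251, ωT=0.776519, cosh=1.316948, sinh=0.856943; start (x,ẋ)=(0.055100, 0.441800) → end (x,ẋ)=(0.217856, 0.919581)
phase 2: p=0.3706, T=0.496, ωT=1.534475, cosh=2.427230, sinh=2.211661; start (x,ẋ)=(0.217856, 0.919581) → end (x,ẋ)=(0.657256, 1.186927)

1 0.2510 0.2179 0.9196
2 0.7470 0.6573 1.1869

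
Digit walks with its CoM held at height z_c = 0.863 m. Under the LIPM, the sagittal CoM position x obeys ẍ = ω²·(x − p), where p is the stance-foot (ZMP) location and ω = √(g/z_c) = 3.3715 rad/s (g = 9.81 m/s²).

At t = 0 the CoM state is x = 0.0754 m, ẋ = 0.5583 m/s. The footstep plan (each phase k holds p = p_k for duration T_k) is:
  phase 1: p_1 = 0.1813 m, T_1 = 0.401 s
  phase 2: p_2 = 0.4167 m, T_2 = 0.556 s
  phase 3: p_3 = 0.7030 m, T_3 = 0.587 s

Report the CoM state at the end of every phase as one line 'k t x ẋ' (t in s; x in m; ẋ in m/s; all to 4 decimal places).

phase 1: p=0.1813, T=0.401, ωT=1.351972, cosh=2.061884, sinh=1.803154; start (x,ẋ)=(0.075400, 0.558300) → end (x,ẋ)=(0.261538, 0.507348)
phase 2: p=0.4167, T=0.556, ωT=1.874554, cosh=3.335667, sinh=3.182244; start (x,ẋ)=(0.261538, 0.507348) → end (x,ẋ)=(0.378000, 0.027621)
phase 3: p=0.7030, T=0.587, ωT=1.979070, cosh=3.687106, sinh=3.548908; start (x,ẋ)=(0.378000, 0.027621) → end (x,ẋ)=(-0.466236, -3.786835)

1 0.4010 0.2615 0.5073
2 0.9570 0.3780 0.0276
3 1.5440 -0.4662 -3.7868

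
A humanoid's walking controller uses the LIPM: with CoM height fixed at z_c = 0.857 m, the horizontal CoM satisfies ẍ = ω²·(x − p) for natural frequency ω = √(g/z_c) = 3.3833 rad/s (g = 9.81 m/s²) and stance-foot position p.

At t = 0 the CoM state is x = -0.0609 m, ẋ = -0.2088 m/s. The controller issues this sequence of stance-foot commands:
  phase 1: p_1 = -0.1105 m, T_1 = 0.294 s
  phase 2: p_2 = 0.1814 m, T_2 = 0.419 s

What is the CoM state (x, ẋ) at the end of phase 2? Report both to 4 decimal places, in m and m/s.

x = -0.5189, ẋ = -2.1639

phase 1: p=-0.1105, T=0.294, ωT=0.994690, cosh=1.536862, sinh=1.167024; start (x,ẋ)=(-0.060900, -0.208800) → end (x,ẋ)=(-0.106294, -0.125057)
phase 2: p=0.1814, T=0.419, ωT=1.417603, cosh=2.184754, sinh=1.942460; start (x,ẋ)=(-0.106294, -0.125057) → end (x,ẋ)=(-0.518941, -2.163924)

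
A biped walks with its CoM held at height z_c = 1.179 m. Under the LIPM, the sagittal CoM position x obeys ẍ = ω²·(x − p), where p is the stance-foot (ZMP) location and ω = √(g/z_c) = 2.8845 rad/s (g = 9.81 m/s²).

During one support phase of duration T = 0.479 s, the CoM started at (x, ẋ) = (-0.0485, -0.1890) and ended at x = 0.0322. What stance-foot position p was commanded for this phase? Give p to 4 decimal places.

ωT = 2.8845·0.479 = 1.381676; cosh(ωT) = 2.116362, sinh(ωT) = 1.865205
x(T) = p + (x₀−p)·cosh(ωT) + (ẋ₀/ω)·sinh(ωT) ⇒ p·(1 − cosh) = x(T) − x₀·cosh − (ẋ₀/ω)·sinh
numerator   = 0.0322 − (-0.0485)·2.116362 − (-0.1890/2.8845)·1.865205 = 0.257057
denominator = 1 − 2.116362 = -1.116362
p = 0.257057 / -1.116362 = -0.2303

p = -0.2303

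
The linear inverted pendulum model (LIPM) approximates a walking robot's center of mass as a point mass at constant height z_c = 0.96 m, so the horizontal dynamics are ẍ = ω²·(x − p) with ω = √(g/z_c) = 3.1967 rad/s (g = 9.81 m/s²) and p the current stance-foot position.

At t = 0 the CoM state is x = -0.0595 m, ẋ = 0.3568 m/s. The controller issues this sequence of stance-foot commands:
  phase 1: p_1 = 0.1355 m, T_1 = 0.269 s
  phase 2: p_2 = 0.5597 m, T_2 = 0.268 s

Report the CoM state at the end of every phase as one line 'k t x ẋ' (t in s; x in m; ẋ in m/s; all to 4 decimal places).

1 0.2690 -0.0279 -0.1075
2 0.5370 -0.2895 -1.9629

phase 1: p=0.1355, T=0.269, ωT=0.859912, cosh=1.393076, sinh=0.969877; start (x,ẋ)=(-0.059500, 0.356800) → end (x,ẋ)=(-0.027897, -0.107530)
phase 2: p=0.5597, T=0.268, ωT=0.856716, cosh=1.389983, sinh=0.965429; start (x,ẋ)=(-0.027897, -0.107530) → end (x,ẋ)=(-0.289525, -1.962898)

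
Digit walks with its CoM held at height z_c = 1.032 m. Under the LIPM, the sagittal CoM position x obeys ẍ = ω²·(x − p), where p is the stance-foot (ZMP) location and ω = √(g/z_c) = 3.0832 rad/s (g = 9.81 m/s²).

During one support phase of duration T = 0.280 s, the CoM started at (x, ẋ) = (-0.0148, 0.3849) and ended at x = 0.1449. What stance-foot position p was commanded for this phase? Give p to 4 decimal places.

p = -0.1108

ωT = 3.0832·0.280 = 0.863296; cosh(ωT) = 1.396366, sinh(ωT) = 0.974596
x(T) = p + (x₀−p)·cosh(ωT) + (ẋ₀/ω)·sinh(ωT) ⇒ p·(1 − cosh) = x(T) − x₀·cosh − (ẋ₀/ω)·sinh
numerator   = 0.1449 − (-0.0148)·1.396366 − (0.3849/3.0832)·0.974596 = 0.043900
denominator = 1 − 1.396366 = -0.396366
p = 0.043900 / -0.396366 = -0.1108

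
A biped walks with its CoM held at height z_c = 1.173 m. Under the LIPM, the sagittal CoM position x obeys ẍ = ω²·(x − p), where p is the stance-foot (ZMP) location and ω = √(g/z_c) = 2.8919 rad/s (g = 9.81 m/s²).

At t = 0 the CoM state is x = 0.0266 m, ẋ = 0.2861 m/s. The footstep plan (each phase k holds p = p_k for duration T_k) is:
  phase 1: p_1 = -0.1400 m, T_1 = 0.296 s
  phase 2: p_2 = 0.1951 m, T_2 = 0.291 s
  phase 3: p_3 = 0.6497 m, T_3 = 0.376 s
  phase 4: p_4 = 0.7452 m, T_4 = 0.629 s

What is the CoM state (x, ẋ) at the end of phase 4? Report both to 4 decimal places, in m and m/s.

x = 2.4200, ẋ = 4.9808

phase 1: p=-0.1400, T=0.296, ωT=0.856002, cosh=1.389295, sinh=0.964438; start (x,ẋ)=(0.026600, 0.286100) → end (x,ẋ)=(0.186870, 0.862134)
phase 2: p=0.1951, T=0.291, ωT=0.841543, cosh=1.375494, sinh=0.944449; start (x,ẋ)=(0.186870, 0.862134) → end (x,ẋ)=(0.465339, 1.163382)
phase 3: p=0.6497, T=0.376, ωT=1.087354, cosh=1.651761, sinh=1.314654; start (x,ẋ)=(0.465339, 1.163382) → end (x,ẋ)=(0.874052, 1.220717)
phase 4: p=0.7452, T=0.629, ωT=1.819005, cosh=3.163954, sinh=3.001767; start (x,ẋ)=(0.874052, 1.220717) → end (x,ẋ)=(2.419974, 4.980828)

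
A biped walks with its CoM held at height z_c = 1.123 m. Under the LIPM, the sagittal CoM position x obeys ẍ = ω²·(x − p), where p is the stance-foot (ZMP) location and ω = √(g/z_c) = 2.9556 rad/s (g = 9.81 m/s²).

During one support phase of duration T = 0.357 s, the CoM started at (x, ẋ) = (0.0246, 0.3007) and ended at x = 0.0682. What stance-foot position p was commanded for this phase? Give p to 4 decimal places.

p = 0.1636

ωT = 2.9556·0.357 = 1.055149; cosh(ωT) = 1.610272, sinh(ωT) = 1.262132
x(T) = p + (x₀−p)·cosh(ωT) + (ẋ₀/ω)·sinh(ωT) ⇒ p·(1 − cosh) = x(T) − x₀·cosh − (ẋ₀/ω)·sinh
numerator   = 0.0682 − (0.0246)·1.610272 − (0.3007/2.9556)·1.262132 = -0.099821
denominator = 1 − 1.610272 = -0.610272
p = -0.099821 / -0.610272 = 0.1636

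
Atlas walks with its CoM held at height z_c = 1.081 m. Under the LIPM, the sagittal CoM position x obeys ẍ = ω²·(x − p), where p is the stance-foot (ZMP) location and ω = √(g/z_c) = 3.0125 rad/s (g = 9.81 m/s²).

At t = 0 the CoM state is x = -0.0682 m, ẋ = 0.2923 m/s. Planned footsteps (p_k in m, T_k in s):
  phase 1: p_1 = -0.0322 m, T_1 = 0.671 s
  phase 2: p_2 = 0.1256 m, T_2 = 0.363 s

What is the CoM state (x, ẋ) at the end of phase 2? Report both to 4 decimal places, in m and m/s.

x = 0.5483, ẋ = 1.4503

phase 1: p=-0.0322, T=0.671, ωT=2.021388, cosh=3.840632, sinh=3.708160; start (x,ẋ)=(-0.068200, 0.292300) → end (x,ẋ)=(0.189336, 0.720467)
phase 2: p=0.1256, T=0.363, ωT=1.093538, cosh=1.659922, sinh=1.324892; start (x,ẋ)=(0.189336, 0.720467) → end (x,ẋ)=(0.548258, 1.450306)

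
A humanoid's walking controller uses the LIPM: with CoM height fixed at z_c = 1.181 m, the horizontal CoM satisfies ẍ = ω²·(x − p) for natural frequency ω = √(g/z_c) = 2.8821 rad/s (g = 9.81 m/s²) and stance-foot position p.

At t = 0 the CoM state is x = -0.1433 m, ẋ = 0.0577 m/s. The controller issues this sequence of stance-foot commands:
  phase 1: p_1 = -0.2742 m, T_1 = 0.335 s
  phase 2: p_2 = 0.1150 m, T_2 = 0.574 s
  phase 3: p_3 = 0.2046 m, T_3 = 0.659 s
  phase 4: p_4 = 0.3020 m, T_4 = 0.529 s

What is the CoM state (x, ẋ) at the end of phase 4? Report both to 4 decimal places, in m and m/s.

x = -0.7374, ẋ = -2.9198

phase 1: p=-0.2742, T=0.335, ωT=0.965504, cosh=1.503450, sinh=1.122659; start (x,ẋ)=(-0.143300, 0.057700) → end (x,ẋ)=(-0.054923, 0.510291)
phase 2: p=0.1150, T=0.574, ωT=1.654325, cosh=2.710386, sinh=2.519165; start (x,ẋ)=(-0.054923, 0.510291) → end (x,ẋ)=(0.100476, 0.149366)
phase 3: p=0.2046, T=0.659, ωT=1.899304, cosh=3.415457, sinh=3.265785; start (x,ẋ)=(0.100476, 0.149366) → end (x,ẋ)=(0.018219, -0.469896)
phase 4: p=0.3020, T=0.529, ωT=1.524631, cosh=2.405575, sinh=2.187873; start (x,ẋ)=(0.018219, -0.469896) → end (x,ẋ)=(-0.737366, -2.919800)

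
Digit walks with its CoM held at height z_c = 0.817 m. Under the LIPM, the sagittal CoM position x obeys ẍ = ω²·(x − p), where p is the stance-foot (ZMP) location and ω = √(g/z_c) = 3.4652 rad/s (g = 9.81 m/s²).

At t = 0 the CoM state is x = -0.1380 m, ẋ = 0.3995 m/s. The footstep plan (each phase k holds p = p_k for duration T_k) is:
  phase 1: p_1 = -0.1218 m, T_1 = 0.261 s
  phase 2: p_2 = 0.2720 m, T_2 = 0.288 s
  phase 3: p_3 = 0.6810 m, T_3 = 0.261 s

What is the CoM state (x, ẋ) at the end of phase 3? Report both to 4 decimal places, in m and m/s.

phase 1: p=-0.1218, T=0.261, ωT=0.904417, cosh=1.437635, sinh=1.032857; start (x,ẋ)=(-0.138000, 0.399500) → end (x,ẋ)=(-0.026012, 0.516354)
phase 2: p=0.2720, T=0.288, ωT=0.997978, cosh=1.540707, sinh=1.172083; start (x,ẋ)=(-0.026012, 0.516354) → end (x,ẋ)=(-0.012496, -0.414827)
phase 3: p=0.6810, T=0.261, ωT=0.904417, cosh=1.437635, sinh=1.032857; start (x,ẋ)=(-0.012496, -0.414827) → end (x,ẋ)=(-0.439640, -3.078432)

x = -0.4396, ẋ = -3.0784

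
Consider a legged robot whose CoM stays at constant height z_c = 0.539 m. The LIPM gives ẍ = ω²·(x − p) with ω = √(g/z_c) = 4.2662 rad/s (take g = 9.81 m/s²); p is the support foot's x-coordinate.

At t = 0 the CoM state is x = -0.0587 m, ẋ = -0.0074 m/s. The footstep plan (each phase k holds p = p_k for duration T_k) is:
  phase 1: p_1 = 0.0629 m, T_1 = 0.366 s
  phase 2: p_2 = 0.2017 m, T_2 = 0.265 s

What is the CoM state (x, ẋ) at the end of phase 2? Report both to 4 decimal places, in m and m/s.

phase 1: p=0.0629, T=0.366, ωT=1.561429, cosh=2.487732, sinh=2.277896; start (x,ẋ)=(-0.058700, -0.007400) → end (x,ẋ)=(-0.243559, -1.200113)
phase 2: p=0.2017, T=0.265, ωT=1.130543, cosh=1.710098, sinh=1.387240; start (x,ẋ)=(-0.243559, -1.200113) → end (x,ẋ)=(-0.949978, -4.687464)

x = -0.9500, ẋ = -4.6875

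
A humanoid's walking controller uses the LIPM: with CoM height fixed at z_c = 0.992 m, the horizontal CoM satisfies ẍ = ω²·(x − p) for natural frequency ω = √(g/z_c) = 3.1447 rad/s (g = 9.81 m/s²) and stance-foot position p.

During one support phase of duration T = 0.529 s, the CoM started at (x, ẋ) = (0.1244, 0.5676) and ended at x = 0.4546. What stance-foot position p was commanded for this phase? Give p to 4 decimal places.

ωT = 3.1447·0.529 = 1.663546; cosh(ωT) = 2.733730, sinh(ωT) = 2.544265
x(T) = p + (x₀−p)·cosh(ωT) + (ẋ₀/ω)·sinh(ωT) ⇒ p·(1 − cosh) = x(T) − x₀·cosh − (ẋ₀/ω)·sinh
numerator   = 0.4546 − (0.1244)·2.733730 − (0.5676/3.1447)·2.544265 = -0.344701
denominator = 1 − 2.733730 = -1.733730
p = -0.344701 / -1.733730 = 0.1988

p = 0.1988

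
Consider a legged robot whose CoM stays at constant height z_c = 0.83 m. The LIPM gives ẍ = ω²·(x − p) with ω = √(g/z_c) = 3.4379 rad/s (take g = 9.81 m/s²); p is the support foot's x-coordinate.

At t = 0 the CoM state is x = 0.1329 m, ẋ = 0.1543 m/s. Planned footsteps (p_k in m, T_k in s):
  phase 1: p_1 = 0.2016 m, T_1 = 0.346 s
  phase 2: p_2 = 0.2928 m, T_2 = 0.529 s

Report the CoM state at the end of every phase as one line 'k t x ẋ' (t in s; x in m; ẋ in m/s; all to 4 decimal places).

1 0.3460 0.1452 -0.0751
2 0.8750 -0.2396 -1.7602

phase 1: p=0.2016, T=0.346, ωT=1.189513, cosh=1.794926, sinh=1.490556; start (x,ẋ)=(0.132900, 0.154300) → end (x,ẋ)=(0.145188, -0.075088)
phase 2: p=0.2928, T=0.529, ωT=1.818649, cosh=3.162886, sinh=3.000641; start (x,ẋ)=(0.145188, -0.075088) → end (x,ẋ)=(-0.239618, -1.760248)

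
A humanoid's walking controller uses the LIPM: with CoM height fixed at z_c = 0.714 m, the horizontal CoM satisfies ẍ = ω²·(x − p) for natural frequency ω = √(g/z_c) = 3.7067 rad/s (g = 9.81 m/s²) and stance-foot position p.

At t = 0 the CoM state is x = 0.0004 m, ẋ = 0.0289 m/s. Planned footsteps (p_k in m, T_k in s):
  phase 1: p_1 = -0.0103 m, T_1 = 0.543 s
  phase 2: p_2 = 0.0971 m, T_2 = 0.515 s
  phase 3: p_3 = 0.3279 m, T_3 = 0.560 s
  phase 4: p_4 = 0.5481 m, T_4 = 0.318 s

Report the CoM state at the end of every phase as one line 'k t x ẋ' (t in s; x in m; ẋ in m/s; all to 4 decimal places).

phase 1: p=-0.0103, T=0.543, ωT=2.012738, cosh=3.808701, sinh=3.675079; start (x,ẋ)=(0.000400, 0.028900) → end (x,ẋ)=(0.059107, 0.255831)
phase 2: p=0.0971, T=0.515, ωT=1.908950, cosh=3.447121, sinh=3.298885; start (x,ẋ)=(0.059107, 0.255831) → end (x,ẋ)=(0.193817, 0.417299)
phase 3: p=0.3279, T=0.560, ωT=2.075752, cosh=4.048000, sinh=3.922538; start (x,ẋ)=(0.193817, 0.417299) → end (x,ẋ)=(0.226728, -0.260305)
phase 4: p=0.5481, T=0.318, ωT=1.178731, cosh=1.778957, sinh=1.471288; start (x,ẋ)=(0.226728, -0.260305) → end (x,ẋ)=(-0.126930, -2.215715)

1 0.5430 0.0591 0.2558
2 1.0580 0.1938 0.4173
3 1.6180 0.2267 -0.2603
4 1.9360 -0.1269 -2.2157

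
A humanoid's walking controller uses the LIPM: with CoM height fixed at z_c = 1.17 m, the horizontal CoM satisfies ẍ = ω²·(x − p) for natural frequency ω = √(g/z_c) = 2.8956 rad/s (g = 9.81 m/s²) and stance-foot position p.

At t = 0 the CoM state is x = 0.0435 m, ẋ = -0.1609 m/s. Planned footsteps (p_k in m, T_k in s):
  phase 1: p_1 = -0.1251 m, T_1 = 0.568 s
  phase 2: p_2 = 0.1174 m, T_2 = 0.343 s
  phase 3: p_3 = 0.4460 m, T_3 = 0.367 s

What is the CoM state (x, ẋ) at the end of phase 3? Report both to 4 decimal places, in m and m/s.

phase 1: p=-0.1251, T=0.568, ωT=1.644701, cosh=2.686265, sinh=2.493195; start (x,ẋ)=(0.043500, -0.160900) → end (x,ẋ)=(0.189265, 0.784953)
phase 2: p=0.1174, T=0.343, ωT=0.993191, cosh=1.535114, sinh=1.164721; start (x,ẋ)=(0.189265, 0.784953) → end (x,ẋ)=(0.543459, 1.447361)
phase 3: p=0.4460, T=0.367, ωT=1.062685, cosh=1.619829, sinh=1.274303; start (x,ẋ)=(0.543459, 1.447361) → end (x,ẋ)=(1.240825, 2.704089)

x = 1.2408, ẋ = 2.7041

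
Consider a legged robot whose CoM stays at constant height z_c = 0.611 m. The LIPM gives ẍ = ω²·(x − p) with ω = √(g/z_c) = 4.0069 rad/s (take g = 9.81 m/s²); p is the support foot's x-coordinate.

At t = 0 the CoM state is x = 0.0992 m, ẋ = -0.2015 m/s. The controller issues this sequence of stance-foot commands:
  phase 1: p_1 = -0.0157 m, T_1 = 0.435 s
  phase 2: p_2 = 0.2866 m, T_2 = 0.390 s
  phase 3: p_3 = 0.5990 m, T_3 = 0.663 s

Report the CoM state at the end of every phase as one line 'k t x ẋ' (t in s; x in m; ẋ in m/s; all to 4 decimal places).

1 0.4350 0.1834 0.6818
2 0.8250 0.4176 0.7545
3 1.4880 0.6354 0.2497

phase 1: p=-0.0157, T=0.435, ωT=1.743001, cosh=2.944732, sinh=2.769738; start (x,ẋ)=(0.099200, -0.201500) → end (x,ẋ)=(0.183364, 0.681804)
phase 2: p=0.2866, T=0.390, ωT=1.562691, cosh=2.490608, sinh=2.281037; start (x,ẋ)=(0.183364, 0.681804) → end (x,ẋ)=(0.417616, 0.754545)
phase 3: p=0.5990, T=0.663, ωT=2.656575, cosh=7.158796, sinh=7.088608; start (x,ẋ)=(0.417616, 0.754545) → end (x,ẋ)=(0.635374, 0.249721)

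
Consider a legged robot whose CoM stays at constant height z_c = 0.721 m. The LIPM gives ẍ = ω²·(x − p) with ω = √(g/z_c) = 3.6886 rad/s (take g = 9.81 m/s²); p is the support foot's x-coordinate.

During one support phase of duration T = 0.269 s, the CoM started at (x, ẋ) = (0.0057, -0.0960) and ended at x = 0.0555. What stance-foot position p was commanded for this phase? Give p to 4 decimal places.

ωT = 3.6886·0.269 = 0.992233; cosh(ωT) = 1.534000, sinh(ωT) = 1.163252
x(T) = p + (x₀−p)·cosh(ωT) + (ẋ₀/ω)·sinh(ωT) ⇒ p·(1 − cosh) = x(T) − x₀·cosh − (ẋ₀/ω)·sinh
numerator   = 0.0555 − (0.0057)·1.534000 − (-0.0960/3.6886)·1.163252 = 0.077031
denominator = 1 − 1.534000 = -0.534000
p = 0.077031 / -0.534000 = -0.1443

p = -0.1443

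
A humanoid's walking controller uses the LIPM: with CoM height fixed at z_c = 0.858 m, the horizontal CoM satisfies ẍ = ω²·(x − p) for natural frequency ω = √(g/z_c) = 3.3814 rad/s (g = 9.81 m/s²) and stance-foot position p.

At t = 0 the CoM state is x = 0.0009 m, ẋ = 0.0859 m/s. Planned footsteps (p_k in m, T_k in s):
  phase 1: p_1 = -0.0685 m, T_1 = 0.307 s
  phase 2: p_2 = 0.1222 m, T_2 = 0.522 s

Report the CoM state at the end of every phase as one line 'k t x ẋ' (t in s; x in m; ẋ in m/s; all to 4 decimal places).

1 0.3070 0.0731 0.4263
2 0.8290 0.3322 0.8113

phase 1: p=-0.0685, T=0.307, ωT=1.038090, cosh=1.588974, sinh=1.234844; start (x,ẋ)=(0.000900, 0.085900) → end (x,ẋ)=(0.073144, 0.426273)
phase 2: p=0.1222, T=0.522, ωT=1.765091, cosh=3.006637, sinh=2.835466; start (x,ẋ)=(0.073144, 0.426273) → end (x,ẋ)=(0.332158, 0.811309)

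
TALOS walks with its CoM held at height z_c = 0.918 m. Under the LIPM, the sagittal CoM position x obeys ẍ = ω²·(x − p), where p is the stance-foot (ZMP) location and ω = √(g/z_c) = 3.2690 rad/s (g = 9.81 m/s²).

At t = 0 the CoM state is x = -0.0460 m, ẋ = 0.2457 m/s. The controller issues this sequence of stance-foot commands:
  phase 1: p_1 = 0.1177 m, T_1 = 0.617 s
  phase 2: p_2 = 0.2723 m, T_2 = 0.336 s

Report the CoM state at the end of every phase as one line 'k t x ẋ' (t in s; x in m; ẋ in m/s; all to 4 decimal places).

1 0.6170 -0.2309 -1.0357
2 0.9530 -0.9885 -3.9185

phase 1: p=0.1177, T=0.617, ωT=2.016973, cosh=3.824299, sinh=3.691242; start (x,ẋ)=(-0.046000, 0.245700) → end (x,ẋ)=(-0.230902, -1.035683)
phase 2: p=0.2723, T=0.336, ωT=1.098384, cosh=1.666362, sinh=1.332953; start (x,ẋ)=(-0.230902, -1.035683) → end (x,ẋ)=(-0.988522, -3.918487)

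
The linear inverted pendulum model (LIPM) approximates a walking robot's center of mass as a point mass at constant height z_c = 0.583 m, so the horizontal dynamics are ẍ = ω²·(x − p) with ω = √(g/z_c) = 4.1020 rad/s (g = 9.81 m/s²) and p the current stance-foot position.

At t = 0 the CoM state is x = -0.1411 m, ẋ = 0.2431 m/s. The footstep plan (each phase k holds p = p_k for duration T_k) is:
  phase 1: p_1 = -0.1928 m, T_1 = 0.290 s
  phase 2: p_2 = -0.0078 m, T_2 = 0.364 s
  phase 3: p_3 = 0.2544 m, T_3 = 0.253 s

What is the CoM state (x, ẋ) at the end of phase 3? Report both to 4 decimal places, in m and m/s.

x = 0.9587, ẋ = 3.3313

phase 1: p=-0.1928, T=0.290, ωT=1.189580, cosh=1.795025, sinh=1.490676; start (x,ẋ)=(-0.141100, 0.243100) → end (x,ẋ)=(-0.011654, 0.752503)
phase 2: p=-0.0078, T=0.364, ωT=1.493128, cosh=2.337833, sinh=2.113164; start (x,ẋ)=(-0.011654, 0.752503) → end (x,ẋ)=(0.370845, 1.725818)
phase 3: p=0.2544, T=0.253, ωT=1.037806, cosh=1.588624, sinh=1.234393; start (x,ẋ)=(0.370845, 1.725818) → end (x,ẋ)=(0.958729, 3.331294)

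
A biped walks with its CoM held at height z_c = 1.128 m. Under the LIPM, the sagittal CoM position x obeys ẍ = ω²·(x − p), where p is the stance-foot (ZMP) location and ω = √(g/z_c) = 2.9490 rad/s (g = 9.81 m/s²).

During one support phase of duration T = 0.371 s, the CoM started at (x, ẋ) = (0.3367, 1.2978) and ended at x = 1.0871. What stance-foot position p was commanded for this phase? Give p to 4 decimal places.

p = 0.0840

ωT = 2.9490·0.371 = 1.094079; cosh(ωT) = 1.660639, sinh(ωT) = 1.325792
x(T) = p + (x₀−p)·cosh(ωT) + (ẋ₀/ω)·sinh(ωT) ⇒ p·(1 − cosh) = x(T) − x₀·cosh − (ẋ₀/ω)·sinh
numerator   = 1.0871 − (0.3367)·1.660639 − (1.2978/2.9490)·1.325792 = -0.055493
denominator = 1 − 1.660639 = -0.660639
p = -0.055493 / -0.660639 = 0.0840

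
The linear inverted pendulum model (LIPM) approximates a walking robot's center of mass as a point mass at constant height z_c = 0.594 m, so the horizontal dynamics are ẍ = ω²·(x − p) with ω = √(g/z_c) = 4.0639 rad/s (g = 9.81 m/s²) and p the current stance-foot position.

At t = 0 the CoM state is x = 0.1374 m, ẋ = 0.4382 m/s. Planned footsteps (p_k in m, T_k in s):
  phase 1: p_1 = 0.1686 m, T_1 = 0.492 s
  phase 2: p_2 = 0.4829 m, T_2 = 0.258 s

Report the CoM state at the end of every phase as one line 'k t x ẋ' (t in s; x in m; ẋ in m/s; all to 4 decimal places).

1 0.4920 0.4421 1.1881
2 0.7500 0.7835 1.6959

phase 1: p=0.1686, T=0.492, ωT=1.999439, cosh=3.760161, sinh=3.624750; start (x,ẋ)=(0.137400, 0.438200) → end (x,ẋ)=(0.442131, 1.188107)
phase 2: p=0.4829, T=0.258, ωT=1.048486, cosh=1.601898, sinh=1.251430; start (x,ẋ)=(0.442131, 1.188107) → end (x,ẋ)=(0.783455, 1.695886)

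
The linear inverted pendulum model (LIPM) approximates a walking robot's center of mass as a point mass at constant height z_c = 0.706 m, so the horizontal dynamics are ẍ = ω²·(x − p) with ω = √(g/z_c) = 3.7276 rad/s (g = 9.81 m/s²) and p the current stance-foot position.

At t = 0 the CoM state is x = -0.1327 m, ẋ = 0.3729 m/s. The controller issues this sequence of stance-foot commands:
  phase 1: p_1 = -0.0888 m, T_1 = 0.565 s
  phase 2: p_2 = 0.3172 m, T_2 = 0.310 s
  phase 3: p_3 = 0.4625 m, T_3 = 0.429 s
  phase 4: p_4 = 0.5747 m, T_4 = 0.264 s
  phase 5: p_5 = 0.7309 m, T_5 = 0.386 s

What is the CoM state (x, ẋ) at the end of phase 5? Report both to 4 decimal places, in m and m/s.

phase 1: p=-0.0888, T=0.565, ωT=2.106094, cosh=4.168899, sinh=4.047187; start (x,ẋ)=(-0.132700, 0.372900) → end (x,ẋ)=(0.133056, 0.892294)
phase 2: p=0.3172, T=0.310, ωT=1.155556, cosh=1.745336, sinh=1.430453; start (x,ẋ)=(0.133056, 0.892294) → end (x,ẋ)=(0.338222, 0.575468)
phase 3: p=0.4625, T=0.429, ωT=1.599140, cosh=2.575423, sinh=2.373353; start (x,ẋ)=(0.338222, 0.575468) → end (x,ẋ)=(0.508830, 0.382595)
phase 4: p=0.5747, T=0.264, ωT=0.984086, cosh=1.524574, sinh=1.150793; start (x,ẋ)=(0.508830, 0.382595) → end (x,ẋ)=(0.592392, 0.300732)
phase 5: p=0.7309, T=0.386, ωT=1.438854, cosh=2.226530, sinh=1.989330; start (x,ẋ)=(0.592392, 0.300732) → end (x,ẋ)=(0.583001, -0.357507)

x = 0.5830, ẋ = -0.3575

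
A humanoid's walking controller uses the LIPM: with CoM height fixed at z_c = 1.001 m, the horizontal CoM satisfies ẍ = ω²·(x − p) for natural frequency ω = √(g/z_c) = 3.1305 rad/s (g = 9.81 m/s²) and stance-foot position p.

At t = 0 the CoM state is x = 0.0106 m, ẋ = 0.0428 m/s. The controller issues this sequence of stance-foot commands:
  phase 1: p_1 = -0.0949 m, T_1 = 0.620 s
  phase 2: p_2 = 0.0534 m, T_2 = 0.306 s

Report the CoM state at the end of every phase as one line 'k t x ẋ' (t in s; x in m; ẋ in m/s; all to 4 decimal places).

phase 1: p=-0.0949, T=0.620, ωT=1.940910, cosh=3.554330, sinh=3.410757; start (x,ẋ)=(0.010600, 0.042800) → end (x,ẋ)=(0.326713, 1.278588)
phase 2: p=0.0534, T=0.306, ωT=0.957933, cosh=1.494994, sinh=1.111309; start (x,ẋ)=(0.326713, 1.278588) → end (x,ẋ)=(0.915893, 2.862327)

1 0.6200 0.3267 1.2786
2 0.9260 0.9159 2.8623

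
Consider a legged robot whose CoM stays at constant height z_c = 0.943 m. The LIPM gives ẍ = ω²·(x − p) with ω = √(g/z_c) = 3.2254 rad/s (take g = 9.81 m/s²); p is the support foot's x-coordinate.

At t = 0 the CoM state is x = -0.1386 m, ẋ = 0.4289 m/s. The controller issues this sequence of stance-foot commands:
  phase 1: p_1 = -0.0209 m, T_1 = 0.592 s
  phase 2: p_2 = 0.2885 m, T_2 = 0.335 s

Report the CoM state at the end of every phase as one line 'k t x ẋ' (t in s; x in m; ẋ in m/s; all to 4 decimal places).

phase 1: p=-0.0209, T=0.592, ωT=1.909437, cosh=3.448725, sinh=3.300561; start (x,ẋ)=(-0.138600, 0.428900) → end (x,ẋ)=(0.012080, 0.226168)
phase 2: p=0.2885, T=0.335, ωT=1.080509, cosh=1.642801, sinh=1.303378; start (x,ẋ)=(0.012080, 0.226168) → end (x,ẋ)=(-0.074210, -0.790499)

1 0.5920 0.0121 0.2262
2 0.9270 -0.0742 -0.7905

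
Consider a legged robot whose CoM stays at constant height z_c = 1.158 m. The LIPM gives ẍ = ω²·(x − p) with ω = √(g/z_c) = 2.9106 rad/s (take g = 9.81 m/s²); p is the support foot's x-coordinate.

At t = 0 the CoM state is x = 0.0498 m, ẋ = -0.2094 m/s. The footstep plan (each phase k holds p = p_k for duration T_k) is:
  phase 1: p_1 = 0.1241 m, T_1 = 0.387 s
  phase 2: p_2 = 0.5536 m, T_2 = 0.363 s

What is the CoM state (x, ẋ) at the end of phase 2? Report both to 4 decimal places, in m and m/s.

phase 1: p=0.1241, T=0.387, ωT=1.126402, cosh=1.704368, sinh=1.380171; start (x,ẋ)=(0.049800, -0.209400) → end (x,ẋ)=(-0.101829, -0.655367)
phase 2: p=0.5536, T=0.363, ωT=1.056548, cosh=1.612039, sinh=1.264385; start (x,ẋ)=(-0.101829, -0.655367) → end (x,ẋ)=(-0.787674, -3.468536)

x = -0.7877, ẋ = -3.4685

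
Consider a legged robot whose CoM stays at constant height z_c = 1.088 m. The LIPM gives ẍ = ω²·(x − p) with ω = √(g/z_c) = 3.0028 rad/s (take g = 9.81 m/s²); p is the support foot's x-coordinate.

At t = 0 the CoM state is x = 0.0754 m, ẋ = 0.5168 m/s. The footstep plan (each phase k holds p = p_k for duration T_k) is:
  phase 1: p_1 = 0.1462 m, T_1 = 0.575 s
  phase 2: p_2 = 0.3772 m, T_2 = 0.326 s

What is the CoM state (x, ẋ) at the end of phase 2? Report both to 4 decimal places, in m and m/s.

phase 1: p=0.1462, T=0.575, ωT=1.726610, cosh=2.899725, sinh=2.721839; start (x,ẋ)=(0.075400, 0.516800) → end (x,ẋ)=(0.409344, 0.919920)
phase 2: p=0.3772, T=0.326, ωT=0.978913, cosh=1.518640, sinh=1.142921; start (x,ẋ)=(0.409344, 0.919920) → end (x,ẋ)=(0.776154, 1.507346)

x = 0.7762, ẋ = 1.5073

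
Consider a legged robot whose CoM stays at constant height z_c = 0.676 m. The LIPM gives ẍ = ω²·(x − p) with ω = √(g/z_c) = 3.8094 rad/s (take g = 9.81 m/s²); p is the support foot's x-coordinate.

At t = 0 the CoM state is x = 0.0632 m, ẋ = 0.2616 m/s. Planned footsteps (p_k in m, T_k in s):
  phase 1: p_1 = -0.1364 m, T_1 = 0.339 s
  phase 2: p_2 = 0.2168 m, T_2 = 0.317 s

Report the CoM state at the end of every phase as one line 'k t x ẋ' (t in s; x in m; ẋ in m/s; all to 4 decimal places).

1 0.3390 0.3696 1.7903
2 0.6560 1.2110 4.1486

phase 1: p=-0.1364, T=0.339, ωT=1.291387, cosh=1.956358, sinh=1.681469; start (x,ẋ)=(0.063200, 0.261600) → end (x,ẋ)=(0.369559, 1.790299)
phase 2: p=0.2168, T=0.317, ωT=1.207580, cosh=1.822149, sinh=1.523229; start (x,ẋ)=(0.369559, 1.790299) → end (x,ẋ)=(1.211020, 4.148591)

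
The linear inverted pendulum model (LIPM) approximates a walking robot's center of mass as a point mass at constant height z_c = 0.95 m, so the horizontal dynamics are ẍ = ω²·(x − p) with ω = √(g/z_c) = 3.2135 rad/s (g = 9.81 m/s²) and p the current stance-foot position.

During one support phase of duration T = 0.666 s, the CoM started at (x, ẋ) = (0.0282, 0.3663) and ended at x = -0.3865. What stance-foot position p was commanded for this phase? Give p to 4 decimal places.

ωT = 3.2135·0.666 = 2.140191; cosh(ωT) = 4.309347, sinh(ωT) = 4.191714
x(T) = p + (x₀−p)·cosh(ωT) + (ẋ₀/ω)·sinh(ωT) ⇒ p·(1 − cosh) = x(T) − x₀·cosh − (ẋ₀/ω)·sinh
numerator   = -0.3865 − (0.0282)·4.309347 − (0.3663/3.2135)·4.191714 = -0.985828
denominator = 1 − 4.309347 = -3.309347
p = -0.985828 / -3.309347 = 0.2979

p = 0.2979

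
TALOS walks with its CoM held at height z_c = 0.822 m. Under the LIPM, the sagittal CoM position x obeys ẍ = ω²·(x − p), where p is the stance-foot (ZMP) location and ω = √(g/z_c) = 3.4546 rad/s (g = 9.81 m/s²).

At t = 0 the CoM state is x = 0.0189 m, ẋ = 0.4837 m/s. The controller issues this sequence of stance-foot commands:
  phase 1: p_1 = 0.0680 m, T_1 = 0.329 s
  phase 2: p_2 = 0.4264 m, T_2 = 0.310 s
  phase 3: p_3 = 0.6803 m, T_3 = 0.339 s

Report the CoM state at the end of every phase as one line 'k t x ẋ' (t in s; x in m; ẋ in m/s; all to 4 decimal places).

1 0.3290 0.1793 0.5942
2 0.6390 0.2450 -0.1305
3 0.9780 -0.1443 -2.4227

phase 1: p=0.0680, T=0.329, ωT=1.136563, cosh=1.718481, sinh=1.397561; start (x,ẋ)=(0.018900, 0.483700) → end (x,ẋ)=(0.179304, 0.594174)
phase 2: p=0.4264, T=0.310, ωT=1.070926, cosh=1.630386, sinh=1.287695; start (x,ẋ)=(0.179304, 0.594174) → end (x,ẋ)=(0.245015, -0.130468)
phase 3: p=0.6803, T=0.339, ωT=1.171109, cosh=1.767796, sinh=1.457773; start (x,ẋ)=(0.245015, -0.130468) → end (x,ẋ)=(-0.144250, -2.422747)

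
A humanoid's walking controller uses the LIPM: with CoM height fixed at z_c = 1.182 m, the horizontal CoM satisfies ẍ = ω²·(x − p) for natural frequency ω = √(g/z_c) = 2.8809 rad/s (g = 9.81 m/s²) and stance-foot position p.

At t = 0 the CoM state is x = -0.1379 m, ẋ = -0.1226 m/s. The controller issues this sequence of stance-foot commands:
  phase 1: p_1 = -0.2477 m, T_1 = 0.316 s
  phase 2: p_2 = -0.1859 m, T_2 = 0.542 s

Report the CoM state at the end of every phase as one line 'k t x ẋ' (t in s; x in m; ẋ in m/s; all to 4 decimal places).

phase 1: p=-0.2477, T=0.316, ωT=0.910364, cosh=1.443803, sinh=1.041425; start (x,ẋ)=(-0.137900, -0.122600) → end (x,ẋ)=(-0.133489, 0.152416)
phase 2: p=-0.1859, T=0.542, ωT=1.561448, cosh=2.487774, sinh=2.277942; start (x,ẋ)=(-0.133489, 0.152416) → end (x,ẋ)=(0.065002, 0.723123)

1 0.3160 -0.1335 0.1524
2 0.8580 0.0650 0.7231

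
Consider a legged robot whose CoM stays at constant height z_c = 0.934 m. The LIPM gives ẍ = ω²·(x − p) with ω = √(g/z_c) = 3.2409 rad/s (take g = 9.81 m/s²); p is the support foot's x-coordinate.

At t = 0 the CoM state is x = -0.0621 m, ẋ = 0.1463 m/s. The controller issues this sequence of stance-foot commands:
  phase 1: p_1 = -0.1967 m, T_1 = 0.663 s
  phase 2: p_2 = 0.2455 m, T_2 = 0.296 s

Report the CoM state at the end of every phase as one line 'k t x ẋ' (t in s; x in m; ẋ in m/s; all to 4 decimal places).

phase 1: p=-0.1967, T=0.663, ωT=2.148717, cosh=4.345241, sinh=4.228607; start (x,ẋ)=(-0.062100, 0.146300) → end (x,ẋ)=(0.579056, 2.480334)
phase 2: p=0.2455, T=0.296, ωT=0.959306, cosh=1.496522, sinh=1.113364; start (x,ẋ)=(0.579056, 2.480334) → end (x,ẋ)=(1.596757, 4.915445)

1 0.6630 0.5791 2.4803
2 0.9590 1.5968 4.9154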